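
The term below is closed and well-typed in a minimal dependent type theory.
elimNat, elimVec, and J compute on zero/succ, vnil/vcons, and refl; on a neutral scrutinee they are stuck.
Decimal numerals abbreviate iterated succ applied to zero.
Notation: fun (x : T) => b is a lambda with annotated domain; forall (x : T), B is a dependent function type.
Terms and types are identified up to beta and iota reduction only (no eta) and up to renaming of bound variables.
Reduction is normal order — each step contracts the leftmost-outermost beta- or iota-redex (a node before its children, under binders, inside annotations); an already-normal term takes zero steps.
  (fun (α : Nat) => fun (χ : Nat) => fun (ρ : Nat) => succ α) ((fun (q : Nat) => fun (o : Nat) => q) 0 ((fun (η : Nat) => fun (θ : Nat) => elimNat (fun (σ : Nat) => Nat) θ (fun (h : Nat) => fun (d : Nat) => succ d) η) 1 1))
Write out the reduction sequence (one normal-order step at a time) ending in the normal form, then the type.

normal-order reduction:
  (fun (α : Nat) => fun (χ : Nat) => fun (ρ : Nat) => succ α) ((fun (q : Nat) => fun (o : Nat) => q) 0 ((fun (η : Nat) => fun (θ : Nat) => elimNat (fun (σ : Nat) => Nat) θ (fun (h : Nat) => fun (d : Nat) => succ d) η) 1 1))
  ~> fun (α : Nat) => fun (χ : Nat) => succ ((fun (ρ : Nat) => fun (q : Nat) => ρ) 0 ((fun (o : Nat) => fun (η : Nat) => elimNat (fun (θ : Nat) => Nat) η (fun (σ : Nat) => fun (h : Nat) => succ h) o) 1 1))
  ~> fun (α : Nat) => fun (χ : Nat) => succ ((fun (ρ : Nat) => 0) ((fun (q : Nat) => fun (o : Nat) => elimNat (fun (η : Nat) => Nat) o (fun (θ : Nat) => fun (σ : Nat) => succ σ) q) 1 1))
  ~> fun (α : Nat) => fun (χ : Nat) => 1
inferred type:
  forall (α : Nat), forall (χ : Nat), Nat


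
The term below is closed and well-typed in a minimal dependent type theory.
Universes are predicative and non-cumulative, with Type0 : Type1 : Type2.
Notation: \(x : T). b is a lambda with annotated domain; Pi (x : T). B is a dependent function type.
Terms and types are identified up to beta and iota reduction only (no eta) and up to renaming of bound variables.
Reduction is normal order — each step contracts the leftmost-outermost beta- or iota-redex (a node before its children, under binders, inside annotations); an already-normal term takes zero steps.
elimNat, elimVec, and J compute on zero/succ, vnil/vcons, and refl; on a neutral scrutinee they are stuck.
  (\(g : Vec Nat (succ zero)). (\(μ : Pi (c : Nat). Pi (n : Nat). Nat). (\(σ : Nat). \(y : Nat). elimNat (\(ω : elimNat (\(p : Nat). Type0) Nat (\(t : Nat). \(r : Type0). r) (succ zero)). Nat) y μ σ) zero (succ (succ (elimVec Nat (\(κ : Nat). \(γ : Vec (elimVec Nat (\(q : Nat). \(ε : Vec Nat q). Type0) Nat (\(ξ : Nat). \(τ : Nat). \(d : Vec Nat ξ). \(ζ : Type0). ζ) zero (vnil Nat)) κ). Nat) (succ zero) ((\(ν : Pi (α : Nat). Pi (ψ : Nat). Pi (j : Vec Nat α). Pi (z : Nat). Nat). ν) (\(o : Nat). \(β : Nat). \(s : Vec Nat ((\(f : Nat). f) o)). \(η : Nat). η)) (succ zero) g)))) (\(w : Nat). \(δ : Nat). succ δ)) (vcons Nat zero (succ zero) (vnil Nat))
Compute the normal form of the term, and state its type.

reduced normal form:
  succ (succ (succ zero))
inferred type:
  Nat
observation: normalization takes exactly 12 steps under the normal-order strategy.


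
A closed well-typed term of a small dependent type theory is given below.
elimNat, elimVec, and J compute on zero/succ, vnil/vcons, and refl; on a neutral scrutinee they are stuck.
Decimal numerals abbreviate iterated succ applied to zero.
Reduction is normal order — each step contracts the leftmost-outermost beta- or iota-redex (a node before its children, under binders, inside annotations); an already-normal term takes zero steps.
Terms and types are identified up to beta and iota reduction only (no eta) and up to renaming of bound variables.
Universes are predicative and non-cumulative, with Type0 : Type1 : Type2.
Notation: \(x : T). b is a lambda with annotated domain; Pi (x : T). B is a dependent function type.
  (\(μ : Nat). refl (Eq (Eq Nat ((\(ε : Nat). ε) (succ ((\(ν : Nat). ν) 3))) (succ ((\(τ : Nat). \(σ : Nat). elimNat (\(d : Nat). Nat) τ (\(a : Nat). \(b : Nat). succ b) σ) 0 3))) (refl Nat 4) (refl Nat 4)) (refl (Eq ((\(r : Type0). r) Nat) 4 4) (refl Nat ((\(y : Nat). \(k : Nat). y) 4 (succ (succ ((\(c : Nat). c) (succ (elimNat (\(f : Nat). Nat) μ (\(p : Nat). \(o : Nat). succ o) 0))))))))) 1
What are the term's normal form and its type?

resulting normal form:
  refl (Eq (Eq Nat 4 4) (refl Nat 4) (refl Nat 4)) (refl (Eq Nat 4 4) (refl Nat 4))
inferred type:
  Eq (Eq (Eq Nat 4 4) (refl Nat 4) (refl Nat 4)) (refl (Eq Nat 4 4) (refl Nat 4)) (refl (Eq Nat 4 4) (refl Nat 4))
observation: contracting a beta-redex first, the term normalizes in 18 steps.


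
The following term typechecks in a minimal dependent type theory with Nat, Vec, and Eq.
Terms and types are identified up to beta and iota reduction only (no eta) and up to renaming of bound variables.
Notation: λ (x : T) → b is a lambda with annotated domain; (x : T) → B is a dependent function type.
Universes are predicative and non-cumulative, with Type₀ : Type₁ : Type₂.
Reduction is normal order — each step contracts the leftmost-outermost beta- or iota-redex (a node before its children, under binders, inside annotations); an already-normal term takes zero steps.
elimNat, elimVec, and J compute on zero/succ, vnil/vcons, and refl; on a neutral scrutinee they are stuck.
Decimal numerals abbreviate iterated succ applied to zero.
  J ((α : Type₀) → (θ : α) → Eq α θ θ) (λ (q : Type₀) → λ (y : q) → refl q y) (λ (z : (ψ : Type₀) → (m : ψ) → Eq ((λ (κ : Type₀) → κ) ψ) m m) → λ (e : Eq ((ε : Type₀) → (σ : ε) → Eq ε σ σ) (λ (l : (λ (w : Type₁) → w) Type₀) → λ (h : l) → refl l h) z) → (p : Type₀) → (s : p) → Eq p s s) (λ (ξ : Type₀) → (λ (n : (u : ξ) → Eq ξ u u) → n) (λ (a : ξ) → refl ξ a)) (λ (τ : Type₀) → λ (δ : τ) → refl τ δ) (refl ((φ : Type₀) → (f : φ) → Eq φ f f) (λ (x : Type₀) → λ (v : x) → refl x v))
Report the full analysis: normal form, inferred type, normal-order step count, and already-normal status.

reduced normal form:
  λ (α : Type₀) → λ (θ : α) → refl α θ
the term's type:
  (α : Type₀) → (θ : α) → Eq α θ θ
steps to reach normal form (normal order): 2
already normal: no
first redex: a J iota-redex


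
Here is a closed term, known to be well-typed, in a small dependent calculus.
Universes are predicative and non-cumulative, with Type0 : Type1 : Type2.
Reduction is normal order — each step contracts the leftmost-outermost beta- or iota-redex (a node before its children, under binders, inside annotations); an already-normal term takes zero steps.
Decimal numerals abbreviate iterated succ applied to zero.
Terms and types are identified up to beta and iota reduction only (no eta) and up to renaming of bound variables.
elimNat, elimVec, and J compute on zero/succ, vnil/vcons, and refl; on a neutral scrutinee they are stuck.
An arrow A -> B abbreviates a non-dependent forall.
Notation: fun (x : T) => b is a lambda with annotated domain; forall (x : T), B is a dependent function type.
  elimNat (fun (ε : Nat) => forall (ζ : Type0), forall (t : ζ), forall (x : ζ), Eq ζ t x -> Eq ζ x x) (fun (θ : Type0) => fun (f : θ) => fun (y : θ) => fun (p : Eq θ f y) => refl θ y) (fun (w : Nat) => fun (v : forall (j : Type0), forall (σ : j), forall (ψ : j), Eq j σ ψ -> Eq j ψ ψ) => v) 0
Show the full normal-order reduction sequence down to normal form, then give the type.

normal-order reduction sequence:
  elimNat (fun (ε : Nat) => forall (ζ : Type0), forall (t : ζ), forall (x : ζ), Eq ζ t x -> Eq ζ x x) (fun (θ : Type0) => fun (f : θ) => fun (y : θ) => fun (p : Eq θ f y) => refl θ y) (fun (w : Nat) => fun (v : forall (j : Type0), forall (σ : j), forall (ψ : j), Eq j σ ψ -> Eq j ψ ψ) => v) 0
  ~> fun (ε : Type0) => fun (ζ : ε) => fun (t : ε) => fun (x : Eq ε ζ t) => refl ε t
type:
  forall (ε : Type0), forall (ζ : ε), forall (t : ε), Eq ε ζ t -> Eq ε t t


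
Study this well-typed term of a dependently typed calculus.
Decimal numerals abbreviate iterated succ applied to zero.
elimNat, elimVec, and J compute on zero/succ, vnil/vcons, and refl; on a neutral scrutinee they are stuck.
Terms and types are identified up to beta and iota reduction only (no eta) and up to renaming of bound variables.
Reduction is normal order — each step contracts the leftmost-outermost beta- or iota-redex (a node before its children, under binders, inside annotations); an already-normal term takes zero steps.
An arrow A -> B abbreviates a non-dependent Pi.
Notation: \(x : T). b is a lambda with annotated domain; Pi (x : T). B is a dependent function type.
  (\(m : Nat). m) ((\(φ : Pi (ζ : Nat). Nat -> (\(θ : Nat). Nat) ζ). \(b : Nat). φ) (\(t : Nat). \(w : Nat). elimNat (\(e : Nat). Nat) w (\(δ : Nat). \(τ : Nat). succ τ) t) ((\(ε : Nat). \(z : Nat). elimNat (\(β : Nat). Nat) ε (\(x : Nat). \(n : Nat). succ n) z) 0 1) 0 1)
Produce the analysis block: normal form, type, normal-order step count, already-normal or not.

reduced normal form:
  1
the term's type:
  Nat
normal-order step count: 6
already normal: no
first redex: a beta-redex


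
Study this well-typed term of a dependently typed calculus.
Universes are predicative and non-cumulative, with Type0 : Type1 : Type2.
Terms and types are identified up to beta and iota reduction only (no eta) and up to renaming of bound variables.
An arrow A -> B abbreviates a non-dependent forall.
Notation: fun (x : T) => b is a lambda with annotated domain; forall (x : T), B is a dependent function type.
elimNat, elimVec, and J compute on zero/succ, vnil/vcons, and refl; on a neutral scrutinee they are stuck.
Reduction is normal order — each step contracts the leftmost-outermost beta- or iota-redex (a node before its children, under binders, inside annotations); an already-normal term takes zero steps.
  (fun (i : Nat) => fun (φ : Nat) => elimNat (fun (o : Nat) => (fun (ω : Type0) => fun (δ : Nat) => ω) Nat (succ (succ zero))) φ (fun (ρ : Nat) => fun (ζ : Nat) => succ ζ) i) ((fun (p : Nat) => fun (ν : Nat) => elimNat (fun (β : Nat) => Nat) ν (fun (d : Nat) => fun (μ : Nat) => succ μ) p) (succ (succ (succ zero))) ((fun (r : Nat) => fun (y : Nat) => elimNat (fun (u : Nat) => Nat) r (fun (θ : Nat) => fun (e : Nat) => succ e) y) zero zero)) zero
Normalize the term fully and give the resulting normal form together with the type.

resulting normal form:
  succ (succ (succ zero))
inferred type:
  Nat
observation: contracting a beta-redex first, the term normalizes in 29 steps.


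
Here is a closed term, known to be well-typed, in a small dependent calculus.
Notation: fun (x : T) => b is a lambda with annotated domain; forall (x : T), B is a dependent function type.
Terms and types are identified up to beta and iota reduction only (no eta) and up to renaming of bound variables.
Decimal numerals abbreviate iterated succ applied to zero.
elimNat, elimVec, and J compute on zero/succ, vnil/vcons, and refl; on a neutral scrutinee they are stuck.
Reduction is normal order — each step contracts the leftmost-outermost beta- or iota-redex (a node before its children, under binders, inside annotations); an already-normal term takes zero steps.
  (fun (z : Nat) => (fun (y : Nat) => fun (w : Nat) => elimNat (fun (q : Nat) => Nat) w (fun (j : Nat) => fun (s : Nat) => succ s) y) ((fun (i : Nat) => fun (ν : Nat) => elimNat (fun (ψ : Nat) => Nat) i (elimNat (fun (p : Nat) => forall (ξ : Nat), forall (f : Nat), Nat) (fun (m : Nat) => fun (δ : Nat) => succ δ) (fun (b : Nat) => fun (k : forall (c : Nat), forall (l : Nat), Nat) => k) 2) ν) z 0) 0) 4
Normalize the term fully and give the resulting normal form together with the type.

reduced normal form:
  4
type:
  Nat
observation: the first redex contracted is a beta-redex; the normal form is reached in 19 normal-order steps.


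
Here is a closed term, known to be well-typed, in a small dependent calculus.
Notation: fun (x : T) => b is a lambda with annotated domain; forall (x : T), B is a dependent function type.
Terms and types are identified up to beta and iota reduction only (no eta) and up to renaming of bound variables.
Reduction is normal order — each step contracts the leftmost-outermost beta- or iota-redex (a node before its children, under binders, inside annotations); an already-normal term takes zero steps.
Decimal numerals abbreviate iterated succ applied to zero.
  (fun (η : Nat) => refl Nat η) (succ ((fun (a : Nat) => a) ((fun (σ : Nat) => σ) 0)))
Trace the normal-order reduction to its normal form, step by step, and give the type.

reduction (normal order):
  (fun (η : Nat) => refl Nat η) (succ ((fun (a : Nat) => a) ((fun (σ : Nat) => σ) 0)))
  ~> refl Nat (succ ((fun (η : Nat) => η) ((fun (a : Nat) => a) 0)))
  ~> refl Nat (succ ((fun (η : Nat) => η) 0))
  ~> refl Nat 1
type:
  Eq Nat 1 1


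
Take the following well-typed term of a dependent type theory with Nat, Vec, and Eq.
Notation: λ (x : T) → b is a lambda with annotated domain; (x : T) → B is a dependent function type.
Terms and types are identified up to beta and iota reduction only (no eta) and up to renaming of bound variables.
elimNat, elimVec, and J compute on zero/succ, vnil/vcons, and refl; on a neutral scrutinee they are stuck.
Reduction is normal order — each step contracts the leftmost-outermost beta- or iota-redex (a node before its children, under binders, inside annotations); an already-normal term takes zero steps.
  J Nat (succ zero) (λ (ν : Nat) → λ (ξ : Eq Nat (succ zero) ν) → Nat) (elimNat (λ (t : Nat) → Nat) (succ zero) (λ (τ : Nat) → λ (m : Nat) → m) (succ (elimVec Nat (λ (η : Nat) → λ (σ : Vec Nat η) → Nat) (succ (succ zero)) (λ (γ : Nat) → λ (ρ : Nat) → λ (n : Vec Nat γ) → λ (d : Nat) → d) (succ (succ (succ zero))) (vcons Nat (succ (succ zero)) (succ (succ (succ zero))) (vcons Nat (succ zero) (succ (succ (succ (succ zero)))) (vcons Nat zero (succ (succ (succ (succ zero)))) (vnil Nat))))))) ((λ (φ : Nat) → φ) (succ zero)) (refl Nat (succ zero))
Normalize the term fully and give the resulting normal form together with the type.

normal form:
  succ zero
the term's type:
  Nat


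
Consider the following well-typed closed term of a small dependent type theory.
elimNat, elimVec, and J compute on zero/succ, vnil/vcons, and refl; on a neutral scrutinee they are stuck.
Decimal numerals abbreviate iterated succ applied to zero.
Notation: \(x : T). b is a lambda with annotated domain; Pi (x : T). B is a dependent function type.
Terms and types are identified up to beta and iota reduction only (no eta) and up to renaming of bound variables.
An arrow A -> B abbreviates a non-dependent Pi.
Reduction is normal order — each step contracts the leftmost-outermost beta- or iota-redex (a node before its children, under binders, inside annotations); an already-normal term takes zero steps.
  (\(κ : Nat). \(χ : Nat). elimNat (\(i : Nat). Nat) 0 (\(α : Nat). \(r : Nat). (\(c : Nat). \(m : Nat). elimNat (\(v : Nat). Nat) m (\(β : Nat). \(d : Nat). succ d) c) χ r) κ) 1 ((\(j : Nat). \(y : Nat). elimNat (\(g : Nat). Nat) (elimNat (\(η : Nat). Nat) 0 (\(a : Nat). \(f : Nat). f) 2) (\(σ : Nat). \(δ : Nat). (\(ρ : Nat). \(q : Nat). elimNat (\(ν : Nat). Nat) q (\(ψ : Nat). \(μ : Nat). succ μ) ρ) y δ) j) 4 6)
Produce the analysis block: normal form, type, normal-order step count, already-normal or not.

normal form:
  24
inferred type:
  Nat
normal-order step count: 187
already normal: no
first redex: a beta-redex


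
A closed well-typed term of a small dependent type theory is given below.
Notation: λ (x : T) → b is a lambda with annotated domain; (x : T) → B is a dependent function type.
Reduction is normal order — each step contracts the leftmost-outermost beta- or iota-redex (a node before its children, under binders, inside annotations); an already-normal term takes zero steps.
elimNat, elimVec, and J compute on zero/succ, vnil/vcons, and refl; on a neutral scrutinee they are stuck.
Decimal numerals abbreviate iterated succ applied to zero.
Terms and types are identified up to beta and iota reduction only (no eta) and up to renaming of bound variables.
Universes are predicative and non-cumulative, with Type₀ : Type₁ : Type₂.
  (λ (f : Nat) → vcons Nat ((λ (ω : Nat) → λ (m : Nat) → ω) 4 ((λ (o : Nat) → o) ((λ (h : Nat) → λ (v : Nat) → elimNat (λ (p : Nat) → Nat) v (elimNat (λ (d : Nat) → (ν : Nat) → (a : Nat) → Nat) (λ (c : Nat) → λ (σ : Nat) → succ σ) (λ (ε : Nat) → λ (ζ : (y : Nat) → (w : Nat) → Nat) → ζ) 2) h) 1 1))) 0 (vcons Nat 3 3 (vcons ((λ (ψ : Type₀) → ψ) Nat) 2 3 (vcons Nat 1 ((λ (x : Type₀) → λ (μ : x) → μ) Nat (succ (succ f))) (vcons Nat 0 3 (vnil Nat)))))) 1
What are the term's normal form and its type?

reduced normal form:
  vcons Nat 4 0 (vcons Nat 3 3 (vcons Nat 2 3 (vcons Nat 1 3 (vcons Nat 0 3 (vnil Nat)))))
the term's type:
  Vec Nat 5
observation: the first redex contracted is a beta-redex; the normal form is reached in 6 normal-order steps.


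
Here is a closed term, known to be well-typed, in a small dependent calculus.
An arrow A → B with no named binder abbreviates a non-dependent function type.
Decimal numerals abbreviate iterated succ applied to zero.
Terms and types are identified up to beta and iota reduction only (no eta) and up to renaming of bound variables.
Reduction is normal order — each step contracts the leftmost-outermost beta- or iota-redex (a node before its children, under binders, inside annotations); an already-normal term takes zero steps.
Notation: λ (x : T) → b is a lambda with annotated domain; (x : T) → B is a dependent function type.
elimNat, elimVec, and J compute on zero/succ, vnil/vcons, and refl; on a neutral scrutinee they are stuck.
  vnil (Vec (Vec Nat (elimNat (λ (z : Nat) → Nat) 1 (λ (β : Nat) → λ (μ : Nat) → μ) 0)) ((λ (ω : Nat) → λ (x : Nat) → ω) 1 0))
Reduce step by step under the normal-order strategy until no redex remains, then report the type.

normal-order reduction:
  vnil (Vec (Vec Nat (elimNat (λ (z : Nat) → Nat) 1 (λ (β : Nat) → λ (μ : Nat) → μ) 0)) ((λ (ω : Nat) → λ (x : Nat) → ω) 1 0))
  ~> vnil (Vec (Vec Nat 1) ((λ (z : Nat) → λ (β : Nat) → z) 1 0))
  ~> vnil (Vec (Vec Nat 1) ((λ (z : Nat) → 1) 0))
  ~> vnil (Vec (Vec Nat 1) 1)
the term's type:
  Vec (Vec (Vec Nat 1) 1) 0


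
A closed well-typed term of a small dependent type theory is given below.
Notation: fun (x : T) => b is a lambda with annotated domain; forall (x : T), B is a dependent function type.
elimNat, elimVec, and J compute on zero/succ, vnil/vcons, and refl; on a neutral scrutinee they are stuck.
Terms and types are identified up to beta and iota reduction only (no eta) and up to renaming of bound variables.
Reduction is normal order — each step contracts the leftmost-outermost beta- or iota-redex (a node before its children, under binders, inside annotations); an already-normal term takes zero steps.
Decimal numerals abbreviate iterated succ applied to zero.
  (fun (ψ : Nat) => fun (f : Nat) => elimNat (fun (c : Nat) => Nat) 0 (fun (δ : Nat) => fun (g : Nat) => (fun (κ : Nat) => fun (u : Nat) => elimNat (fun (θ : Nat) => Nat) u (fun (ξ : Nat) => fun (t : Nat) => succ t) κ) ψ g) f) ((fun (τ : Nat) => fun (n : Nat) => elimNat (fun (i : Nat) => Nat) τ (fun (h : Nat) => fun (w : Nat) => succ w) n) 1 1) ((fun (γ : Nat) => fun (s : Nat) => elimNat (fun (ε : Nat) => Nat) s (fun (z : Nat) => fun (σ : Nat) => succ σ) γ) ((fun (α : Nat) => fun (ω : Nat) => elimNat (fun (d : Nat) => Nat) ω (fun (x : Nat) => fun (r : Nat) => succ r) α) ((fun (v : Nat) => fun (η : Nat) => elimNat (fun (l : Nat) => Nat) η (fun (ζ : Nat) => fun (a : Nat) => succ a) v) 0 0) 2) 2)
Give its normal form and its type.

reduced normal form:
  8
type:
  Nat
observation: 45 normal-order steps separate the term from its normal form.


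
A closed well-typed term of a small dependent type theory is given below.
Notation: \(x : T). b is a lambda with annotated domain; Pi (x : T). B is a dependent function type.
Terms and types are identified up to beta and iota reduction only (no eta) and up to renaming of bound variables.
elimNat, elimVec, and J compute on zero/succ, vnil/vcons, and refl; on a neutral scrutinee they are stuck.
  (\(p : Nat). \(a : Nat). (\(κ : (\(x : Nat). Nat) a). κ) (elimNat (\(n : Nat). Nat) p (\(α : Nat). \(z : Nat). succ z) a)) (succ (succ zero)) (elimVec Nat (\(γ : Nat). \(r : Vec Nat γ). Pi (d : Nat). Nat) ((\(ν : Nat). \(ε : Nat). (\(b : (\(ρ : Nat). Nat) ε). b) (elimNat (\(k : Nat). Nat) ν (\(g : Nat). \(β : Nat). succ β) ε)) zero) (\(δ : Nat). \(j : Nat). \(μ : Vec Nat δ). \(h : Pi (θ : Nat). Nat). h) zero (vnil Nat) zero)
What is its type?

inferred type:
  Nat


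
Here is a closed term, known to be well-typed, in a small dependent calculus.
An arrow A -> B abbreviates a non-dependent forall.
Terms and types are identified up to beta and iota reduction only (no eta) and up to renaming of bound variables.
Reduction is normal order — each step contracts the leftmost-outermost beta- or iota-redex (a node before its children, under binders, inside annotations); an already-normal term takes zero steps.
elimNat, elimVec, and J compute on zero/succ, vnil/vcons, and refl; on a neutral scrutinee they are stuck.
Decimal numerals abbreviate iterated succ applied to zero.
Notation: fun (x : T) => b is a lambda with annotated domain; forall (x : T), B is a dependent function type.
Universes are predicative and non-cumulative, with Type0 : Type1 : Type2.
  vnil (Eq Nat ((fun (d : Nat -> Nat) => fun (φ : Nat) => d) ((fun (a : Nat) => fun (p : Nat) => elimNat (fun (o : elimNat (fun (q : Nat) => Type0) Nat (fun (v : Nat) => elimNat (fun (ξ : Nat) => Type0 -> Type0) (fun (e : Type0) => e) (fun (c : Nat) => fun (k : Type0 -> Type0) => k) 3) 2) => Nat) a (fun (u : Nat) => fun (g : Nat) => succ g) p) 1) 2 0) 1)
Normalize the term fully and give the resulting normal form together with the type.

reduced normal form:
  vnil (Eq Nat 1 1)
the term's type:
  Vec (Eq Nat 1 1) 0


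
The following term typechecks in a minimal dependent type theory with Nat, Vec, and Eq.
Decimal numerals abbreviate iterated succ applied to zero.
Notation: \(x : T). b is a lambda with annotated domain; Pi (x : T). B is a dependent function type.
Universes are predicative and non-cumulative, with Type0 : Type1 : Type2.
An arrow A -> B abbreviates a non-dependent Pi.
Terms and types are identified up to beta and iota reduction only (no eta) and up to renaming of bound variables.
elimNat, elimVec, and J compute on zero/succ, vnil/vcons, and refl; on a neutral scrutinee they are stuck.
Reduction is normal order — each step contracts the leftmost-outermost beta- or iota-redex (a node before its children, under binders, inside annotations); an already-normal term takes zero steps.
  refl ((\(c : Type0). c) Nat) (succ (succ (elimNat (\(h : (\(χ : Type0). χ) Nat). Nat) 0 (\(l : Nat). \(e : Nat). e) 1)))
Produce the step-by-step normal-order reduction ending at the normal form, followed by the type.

normal-order reduction:
  refl ((\(c : Type0). c) Nat) (succ (succ (elimNat (\(h : (\(χ : Type0). χ) Nat). Nat) 0 (\(l : Nat). \(e : Nat). e) 1)))
  ~> refl Nat (succ (succ (elimNat (\(c : (\(h : Type0). h) Nat). Nat) 0 (\(χ : Nat). \(l : Nat). l) 1)))
  ~> refl Nat (succ (succ ((\(c : Nat). \(h : Nat). h) 0 (elimNat (\(χ : (\(l : Type0). l) Nat). Nat) 0 (\(e : Nat). \(τ : Nat). τ) 0))))
  ~> refl Nat (succ (succ ((\(c : Nat). c) (elimNat (\(h : (\(χ : Type0). χ) Nat). Nat) 0 (\(l : Nat). \(e : Nat). e) 0))))
  ~> refl Nat (succ (succ (elimNat (\(c : (\(h : Type0). h) Nat). Nat) 0 (\(χ : Nat). \(l : Nat). l) 0)))
  ~> refl Nat 2
the term's type:
  Eq Nat 2 2


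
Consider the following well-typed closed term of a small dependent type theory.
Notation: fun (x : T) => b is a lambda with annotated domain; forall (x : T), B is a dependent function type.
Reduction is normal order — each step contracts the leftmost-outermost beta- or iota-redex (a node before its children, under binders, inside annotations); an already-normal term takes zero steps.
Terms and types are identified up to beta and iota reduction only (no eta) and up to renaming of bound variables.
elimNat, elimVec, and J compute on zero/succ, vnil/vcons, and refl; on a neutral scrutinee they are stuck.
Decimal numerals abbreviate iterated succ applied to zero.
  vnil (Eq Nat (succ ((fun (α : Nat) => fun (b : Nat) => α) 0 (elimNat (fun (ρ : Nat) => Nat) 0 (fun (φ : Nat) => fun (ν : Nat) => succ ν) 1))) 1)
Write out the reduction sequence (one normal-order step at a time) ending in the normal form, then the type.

reduction (normal order):
  vnil (Eq Nat (succ ((fun (α : Nat) => fun (b : Nat) => α) 0 (elimNat (fun (ρ : Nat) => Nat) 0 (fun (φ : Nat) => fun (ν : Nat) => succ ν) 1))) 1)
  ~> vnil (Eq Nat (succ ((fun (α : Nat) => 0) (elimNat (fun (b : Nat) => Nat) 0 (fun (ρ : Nat) => fun (φ : Nat) => succ φ) 1))) 1)
  ~> vnil (Eq Nat 1 1)
the term's type:
  Vec (Eq Nat 1 1) 0


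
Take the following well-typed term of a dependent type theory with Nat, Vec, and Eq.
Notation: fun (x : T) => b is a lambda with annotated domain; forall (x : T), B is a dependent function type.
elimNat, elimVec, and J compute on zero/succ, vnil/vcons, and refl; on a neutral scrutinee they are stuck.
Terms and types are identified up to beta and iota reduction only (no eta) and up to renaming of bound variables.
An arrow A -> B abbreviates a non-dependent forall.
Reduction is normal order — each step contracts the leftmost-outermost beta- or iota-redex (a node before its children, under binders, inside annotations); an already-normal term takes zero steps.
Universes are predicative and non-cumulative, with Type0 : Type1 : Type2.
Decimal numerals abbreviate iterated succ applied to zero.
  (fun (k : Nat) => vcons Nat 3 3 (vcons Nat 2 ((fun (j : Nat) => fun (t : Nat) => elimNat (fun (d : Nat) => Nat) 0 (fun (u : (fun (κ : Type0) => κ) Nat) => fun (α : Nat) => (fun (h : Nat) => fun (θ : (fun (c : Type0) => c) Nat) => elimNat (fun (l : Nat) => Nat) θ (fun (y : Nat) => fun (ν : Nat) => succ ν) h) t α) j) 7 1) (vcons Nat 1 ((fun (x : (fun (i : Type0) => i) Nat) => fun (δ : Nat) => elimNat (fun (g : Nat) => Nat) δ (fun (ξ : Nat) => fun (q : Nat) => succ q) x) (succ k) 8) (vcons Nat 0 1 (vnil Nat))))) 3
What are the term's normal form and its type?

resulting normal form:
  vcons Nat 3 3 (vcons Nat 2 7 (vcons Nat 1 12 (vcons Nat 0 1 (vnil Nat))))
type:
  Vec Nat 4


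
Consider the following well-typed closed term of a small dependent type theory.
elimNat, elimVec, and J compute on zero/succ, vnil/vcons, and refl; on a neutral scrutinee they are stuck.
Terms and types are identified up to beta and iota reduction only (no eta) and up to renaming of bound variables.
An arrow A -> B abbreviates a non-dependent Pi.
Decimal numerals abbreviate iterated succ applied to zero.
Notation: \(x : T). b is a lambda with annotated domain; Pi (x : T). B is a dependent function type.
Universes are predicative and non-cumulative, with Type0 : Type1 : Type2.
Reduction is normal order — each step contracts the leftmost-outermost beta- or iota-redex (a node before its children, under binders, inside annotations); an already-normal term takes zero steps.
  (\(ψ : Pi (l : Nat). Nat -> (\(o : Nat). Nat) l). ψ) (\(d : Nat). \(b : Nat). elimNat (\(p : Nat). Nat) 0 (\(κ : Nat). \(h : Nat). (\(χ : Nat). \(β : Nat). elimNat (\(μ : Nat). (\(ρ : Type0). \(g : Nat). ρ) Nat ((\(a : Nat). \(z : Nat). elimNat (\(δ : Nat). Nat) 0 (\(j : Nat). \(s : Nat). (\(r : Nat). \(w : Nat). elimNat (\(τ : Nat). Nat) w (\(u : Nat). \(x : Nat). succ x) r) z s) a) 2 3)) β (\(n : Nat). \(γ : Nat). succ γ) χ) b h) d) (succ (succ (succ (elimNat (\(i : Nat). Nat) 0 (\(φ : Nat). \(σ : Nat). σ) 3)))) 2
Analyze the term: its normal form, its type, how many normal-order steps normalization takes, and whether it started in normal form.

reduced normal form:
  6
type:
  Nat
normal-order step count: 59
started in normal form: no
first redex: a beta-redex


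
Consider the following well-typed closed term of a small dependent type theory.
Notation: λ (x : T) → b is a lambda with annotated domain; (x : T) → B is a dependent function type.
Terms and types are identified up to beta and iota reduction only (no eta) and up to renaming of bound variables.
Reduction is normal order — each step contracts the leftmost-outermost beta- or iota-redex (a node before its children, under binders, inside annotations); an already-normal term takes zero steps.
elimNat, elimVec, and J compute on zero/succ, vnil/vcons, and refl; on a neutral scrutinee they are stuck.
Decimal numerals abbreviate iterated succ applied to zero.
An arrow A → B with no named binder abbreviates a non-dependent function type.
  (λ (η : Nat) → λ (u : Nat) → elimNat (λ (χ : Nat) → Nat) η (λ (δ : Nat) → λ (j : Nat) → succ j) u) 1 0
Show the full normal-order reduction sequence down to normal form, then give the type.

normal-order reduction sequence:
  (λ (η : Nat) → λ (u : Nat) → elimNat (λ (χ : Nat) → Nat) η (λ (δ : Nat) → λ (j : Nat) → succ j) u) 1 0
  ~> (λ (η : Nat) → elimNat (λ (u : Nat) → Nat) 1 (λ (χ : Nat) → λ (δ : Nat) → succ δ) η) 0
  ~> elimNat (λ (η : Nat) → Nat) 1 (λ (u : Nat) → λ (χ : Nat) → succ χ) 0
  ~> 1
the term's type:
  Nat


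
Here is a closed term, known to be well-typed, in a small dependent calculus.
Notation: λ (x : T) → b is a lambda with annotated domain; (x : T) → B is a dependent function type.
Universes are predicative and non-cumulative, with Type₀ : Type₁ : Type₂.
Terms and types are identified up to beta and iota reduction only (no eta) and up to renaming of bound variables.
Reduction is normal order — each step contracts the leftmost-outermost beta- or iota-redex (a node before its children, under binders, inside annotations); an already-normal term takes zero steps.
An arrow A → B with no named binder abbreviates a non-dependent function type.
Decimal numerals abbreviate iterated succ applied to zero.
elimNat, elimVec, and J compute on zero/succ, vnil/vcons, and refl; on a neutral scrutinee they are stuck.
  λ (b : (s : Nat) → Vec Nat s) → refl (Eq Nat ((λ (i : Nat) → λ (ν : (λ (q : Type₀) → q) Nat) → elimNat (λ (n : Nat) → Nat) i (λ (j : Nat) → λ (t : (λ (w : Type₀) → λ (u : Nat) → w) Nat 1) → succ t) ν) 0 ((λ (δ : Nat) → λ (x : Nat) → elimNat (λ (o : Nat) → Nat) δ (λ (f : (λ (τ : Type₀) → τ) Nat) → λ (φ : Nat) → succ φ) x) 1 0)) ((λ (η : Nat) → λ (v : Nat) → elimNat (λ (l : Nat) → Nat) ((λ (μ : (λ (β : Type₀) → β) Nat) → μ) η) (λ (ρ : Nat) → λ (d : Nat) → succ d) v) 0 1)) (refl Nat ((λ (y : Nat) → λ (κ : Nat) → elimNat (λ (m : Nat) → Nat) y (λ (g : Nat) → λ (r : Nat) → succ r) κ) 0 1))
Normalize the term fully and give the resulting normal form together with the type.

normal form:
  λ (b : (s : Nat) → Vec Nat s) → refl (Eq Nat 1 1) (refl Nat 1)
type:
  ((b : Nat) → Vec Nat b) → Eq (Eq Nat 1 1) (refl Nat 1) (refl Nat 1)
observation: 24 normal-order steps normalize the term, beginning with a beta-redex.


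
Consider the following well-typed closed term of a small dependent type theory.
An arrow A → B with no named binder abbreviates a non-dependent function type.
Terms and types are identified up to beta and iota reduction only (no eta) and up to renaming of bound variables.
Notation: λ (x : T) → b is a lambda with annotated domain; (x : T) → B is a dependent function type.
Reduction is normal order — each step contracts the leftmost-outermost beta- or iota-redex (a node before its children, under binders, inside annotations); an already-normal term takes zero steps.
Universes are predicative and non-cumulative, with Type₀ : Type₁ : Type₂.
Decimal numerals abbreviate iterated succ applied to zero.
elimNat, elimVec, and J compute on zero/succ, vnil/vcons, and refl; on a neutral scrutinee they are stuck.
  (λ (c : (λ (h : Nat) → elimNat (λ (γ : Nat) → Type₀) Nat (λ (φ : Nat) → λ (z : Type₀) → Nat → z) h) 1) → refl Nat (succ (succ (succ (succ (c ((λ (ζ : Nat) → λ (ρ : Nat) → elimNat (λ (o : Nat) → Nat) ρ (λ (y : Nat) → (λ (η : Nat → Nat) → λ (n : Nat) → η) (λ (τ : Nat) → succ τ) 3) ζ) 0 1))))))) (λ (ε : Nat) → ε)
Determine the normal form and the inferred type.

reduced normal form:
  refl Nat 5
the term's type:
  Eq Nat 5 5


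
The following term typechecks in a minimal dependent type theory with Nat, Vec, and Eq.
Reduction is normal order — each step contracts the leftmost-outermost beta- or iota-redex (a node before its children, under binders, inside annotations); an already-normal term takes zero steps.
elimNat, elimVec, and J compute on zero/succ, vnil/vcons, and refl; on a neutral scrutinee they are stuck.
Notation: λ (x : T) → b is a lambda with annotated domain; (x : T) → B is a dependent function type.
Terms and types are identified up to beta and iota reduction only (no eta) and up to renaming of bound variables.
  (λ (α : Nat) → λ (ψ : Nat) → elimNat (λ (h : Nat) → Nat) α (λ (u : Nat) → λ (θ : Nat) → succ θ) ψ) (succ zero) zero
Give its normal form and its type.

reduced normal form:
  succ zero
type:
  Nat


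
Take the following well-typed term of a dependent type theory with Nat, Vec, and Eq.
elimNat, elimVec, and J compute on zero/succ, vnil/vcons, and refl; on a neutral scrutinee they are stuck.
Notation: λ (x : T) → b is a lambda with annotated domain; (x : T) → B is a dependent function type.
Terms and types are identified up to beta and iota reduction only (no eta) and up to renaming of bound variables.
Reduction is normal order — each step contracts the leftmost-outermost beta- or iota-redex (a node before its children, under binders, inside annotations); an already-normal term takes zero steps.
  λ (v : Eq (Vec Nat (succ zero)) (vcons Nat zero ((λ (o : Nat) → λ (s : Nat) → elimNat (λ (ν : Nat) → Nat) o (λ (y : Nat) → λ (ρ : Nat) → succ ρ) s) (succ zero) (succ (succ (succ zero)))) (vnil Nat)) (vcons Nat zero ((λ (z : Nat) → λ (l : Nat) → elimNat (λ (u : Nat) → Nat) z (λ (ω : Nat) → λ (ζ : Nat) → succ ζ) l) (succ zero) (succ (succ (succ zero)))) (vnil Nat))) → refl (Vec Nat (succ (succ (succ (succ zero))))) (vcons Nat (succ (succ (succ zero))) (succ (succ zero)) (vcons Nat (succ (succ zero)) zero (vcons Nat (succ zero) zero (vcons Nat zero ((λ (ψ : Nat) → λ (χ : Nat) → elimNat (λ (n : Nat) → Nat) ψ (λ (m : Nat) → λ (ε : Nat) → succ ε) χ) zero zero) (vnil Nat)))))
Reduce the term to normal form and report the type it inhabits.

normal form:
  λ (v : Eq (Vec Nat (succ zero)) (vcons Nat zero (succ (succ (succ (succ zero)))) (vnil Nat)) (vcons Nat zero (succ (succ (succ (succ zero)))) (vnil Nat))) → refl (Vec Nat (succ (succ (succ (succ zero))))) (vcons Nat (succ (succ (succ zero))) (succ (succ zero)) (vcons Nat (succ (succ zero)) zero (vcons Nat (succ zero) zero (vcons Nat zero zero (vnil Nat)))))
type:
  (v : Eq (Vec Nat (succ zero)) (vcons Nat zero (succ (succ (succ (succ zero)))) (vnil Nat)) (vcons Nat zero (succ (succ (succ (succ zero)))) (vnil Nat))) → Eq (Vec Nat (succ (succ (succ (succ zero))))) (vcons Nat (succ (succ (succ zero))) (succ (succ zero)) (vcons Nat (succ (succ zero)) zero (vcons Nat (succ zero) zero (vcons Nat zero zero (vnil Nat))))) (vcons Nat (succ (succ (succ zero))) (succ (succ zero)) (vcons Nat (succ (succ zero)) zero (vcons Nat (succ zero) zero (vcons Nat zero zero (vnil Nat)))))


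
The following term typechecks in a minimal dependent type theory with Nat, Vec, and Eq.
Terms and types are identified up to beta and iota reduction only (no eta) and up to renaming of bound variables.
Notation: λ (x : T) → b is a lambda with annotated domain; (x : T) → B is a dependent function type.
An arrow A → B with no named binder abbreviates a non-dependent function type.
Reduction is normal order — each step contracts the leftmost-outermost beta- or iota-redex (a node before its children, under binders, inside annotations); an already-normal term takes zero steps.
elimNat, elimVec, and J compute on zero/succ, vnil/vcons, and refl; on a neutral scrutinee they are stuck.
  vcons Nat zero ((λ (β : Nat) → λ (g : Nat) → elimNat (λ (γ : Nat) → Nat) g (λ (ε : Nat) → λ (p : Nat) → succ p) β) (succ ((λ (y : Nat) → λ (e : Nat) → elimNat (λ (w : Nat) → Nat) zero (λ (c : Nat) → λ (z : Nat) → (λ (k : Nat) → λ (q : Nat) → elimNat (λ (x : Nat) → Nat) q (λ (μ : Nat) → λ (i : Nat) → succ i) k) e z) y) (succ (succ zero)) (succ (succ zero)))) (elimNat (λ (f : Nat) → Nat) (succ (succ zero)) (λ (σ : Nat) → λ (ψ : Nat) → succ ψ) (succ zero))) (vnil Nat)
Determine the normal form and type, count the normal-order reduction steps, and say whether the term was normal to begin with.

resulting normal form:
  vcons Nat zero (succ (succ (succ (succ (succ (succ (succ (succ zero)))))))) (vnil Nat)
inferred type:
  Vec Nat (succ zero)
reduction steps (normal order): 49
term was already normal: no
first redex: a beta-redex


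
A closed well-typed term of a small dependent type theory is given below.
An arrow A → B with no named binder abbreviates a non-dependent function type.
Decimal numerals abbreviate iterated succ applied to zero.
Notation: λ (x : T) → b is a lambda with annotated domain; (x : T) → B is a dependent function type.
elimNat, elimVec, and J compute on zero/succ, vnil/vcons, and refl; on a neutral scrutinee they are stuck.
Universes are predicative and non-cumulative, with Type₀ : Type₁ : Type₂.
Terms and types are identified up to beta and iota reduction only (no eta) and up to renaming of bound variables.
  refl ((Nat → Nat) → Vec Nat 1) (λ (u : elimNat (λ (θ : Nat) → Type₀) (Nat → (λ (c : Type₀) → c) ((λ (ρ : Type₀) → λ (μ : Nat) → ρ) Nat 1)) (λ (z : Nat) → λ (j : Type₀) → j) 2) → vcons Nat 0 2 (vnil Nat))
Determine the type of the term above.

the term's type:
  Eq ((Nat → Nat) → Vec Nat 1) (λ (u : Nat → Nat) → vcons Nat 0 2 (vnil Nat)) (λ (θ : Nat → Nat) → vcons Nat 0 2 (vnil Nat))


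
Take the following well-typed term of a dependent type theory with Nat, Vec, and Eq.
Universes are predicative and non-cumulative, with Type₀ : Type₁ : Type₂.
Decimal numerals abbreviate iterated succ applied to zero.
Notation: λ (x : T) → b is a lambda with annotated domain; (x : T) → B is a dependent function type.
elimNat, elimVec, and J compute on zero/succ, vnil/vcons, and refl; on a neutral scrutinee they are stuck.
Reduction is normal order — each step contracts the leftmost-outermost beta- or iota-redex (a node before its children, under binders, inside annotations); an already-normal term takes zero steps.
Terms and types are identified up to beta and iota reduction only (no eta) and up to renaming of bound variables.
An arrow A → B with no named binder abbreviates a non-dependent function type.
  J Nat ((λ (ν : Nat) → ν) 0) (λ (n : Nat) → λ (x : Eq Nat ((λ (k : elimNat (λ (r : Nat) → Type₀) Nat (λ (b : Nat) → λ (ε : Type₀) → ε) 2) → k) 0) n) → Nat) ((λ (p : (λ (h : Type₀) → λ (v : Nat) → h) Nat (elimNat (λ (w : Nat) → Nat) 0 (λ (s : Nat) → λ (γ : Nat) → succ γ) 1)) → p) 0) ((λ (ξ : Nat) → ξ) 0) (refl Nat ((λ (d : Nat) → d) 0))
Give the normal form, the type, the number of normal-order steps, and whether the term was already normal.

reduced normal form:
  0
the term's type:
  Nat
reduction steps (normal order): 2
already normal: no
first redex: a J iota-redex


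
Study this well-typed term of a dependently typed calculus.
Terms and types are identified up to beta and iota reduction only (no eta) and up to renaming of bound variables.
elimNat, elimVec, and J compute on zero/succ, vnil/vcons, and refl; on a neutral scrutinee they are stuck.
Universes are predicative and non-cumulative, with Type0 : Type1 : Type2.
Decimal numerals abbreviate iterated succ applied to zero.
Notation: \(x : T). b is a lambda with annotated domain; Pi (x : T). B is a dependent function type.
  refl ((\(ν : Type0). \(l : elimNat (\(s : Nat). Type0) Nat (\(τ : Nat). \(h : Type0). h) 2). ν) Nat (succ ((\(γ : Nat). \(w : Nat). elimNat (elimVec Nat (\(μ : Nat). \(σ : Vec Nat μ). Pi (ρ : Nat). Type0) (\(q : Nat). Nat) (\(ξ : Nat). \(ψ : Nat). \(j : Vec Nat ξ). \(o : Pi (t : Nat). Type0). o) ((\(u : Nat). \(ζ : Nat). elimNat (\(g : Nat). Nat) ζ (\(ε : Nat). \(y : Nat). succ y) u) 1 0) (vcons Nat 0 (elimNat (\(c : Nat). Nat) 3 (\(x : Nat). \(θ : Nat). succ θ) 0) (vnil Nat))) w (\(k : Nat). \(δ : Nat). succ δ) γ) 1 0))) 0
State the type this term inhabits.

the term's type:
  Eq Nat 0 0
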